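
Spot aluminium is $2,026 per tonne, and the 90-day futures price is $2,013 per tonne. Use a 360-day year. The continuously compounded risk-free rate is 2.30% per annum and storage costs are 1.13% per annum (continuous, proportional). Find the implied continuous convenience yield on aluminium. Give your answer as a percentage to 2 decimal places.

6.00%

F = S·e^((r+u−y)T) ⇒ (r+u−y) = ln(F/S)/T
ln(2013/2026) = -0.006437; /T ⇒ -0.025748
y = r + u − ln(F/S)/T = 0.0230 + 0.0113 + 0.025748 = 0.060048
y = 6.00%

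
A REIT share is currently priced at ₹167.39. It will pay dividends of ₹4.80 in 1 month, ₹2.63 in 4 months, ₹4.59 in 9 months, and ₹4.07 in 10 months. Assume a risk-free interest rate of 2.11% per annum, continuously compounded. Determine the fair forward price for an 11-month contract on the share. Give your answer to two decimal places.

PV(dividends) I = 4.80·e^(−0.0211·1/12) + 2.63·e^(−0.0211·4/12) + 4.59·e^(−0.0211·9/12) + 4.07·e^(−0.0211·10/12)
I = 4.7916 + 2.6116 + 4.5179 + 3.9991 = 15.9202
F = (S − I)·e^(rT) = (167.39 − 15.9202) · e^(0.0211·11/12)
= 151.4698 · e^0.019342 = 151.4698 × 1.019530 = ₹154.43

₹154.43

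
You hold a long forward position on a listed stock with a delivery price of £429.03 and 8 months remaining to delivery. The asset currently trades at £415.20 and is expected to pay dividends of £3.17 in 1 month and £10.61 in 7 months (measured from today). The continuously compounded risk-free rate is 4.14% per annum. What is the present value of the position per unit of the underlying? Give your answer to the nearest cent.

PV(remaining dividends) I = 3.17·e^(−0.0414·1/12) + 10.61·e^(−0.0414·7/12) = 13.5159
Current forward F = (S − I)·e^(rT) = (415.20 − 13.5159)·e^(0.0414·8/12) = 401.6841 × 1.027984 = 412.9248
Value (long) = (F − K)·e^(−rT) = (412.9248 − 429.03) × 0.972777 = -15.6668
Value = -£15.67

-£15.67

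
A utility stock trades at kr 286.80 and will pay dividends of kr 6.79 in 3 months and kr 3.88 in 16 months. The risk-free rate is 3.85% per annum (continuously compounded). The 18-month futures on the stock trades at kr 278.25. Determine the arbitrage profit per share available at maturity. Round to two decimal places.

kr 14.57 per share

PV(dividends) I = 6.79·e^(−0.0385·3/12) + 3.88·e^(−0.0385·16/12) = 10.4108
Fair futures F* = (S − I)·e^(rT) = (286.80 − 10.4108)·e^0.057750 = 276.3892 × 1.059450 = 292.8205
Market kr 278.25 < fair 292.8205: forward underpriced → reverse cash-and-carry (short the stock, invest proceeds at r, pay the dividends, go long the forward).
Profit at T = |F_mkt − F*| = |278.25 − 292.8205| = kr 14.57 per share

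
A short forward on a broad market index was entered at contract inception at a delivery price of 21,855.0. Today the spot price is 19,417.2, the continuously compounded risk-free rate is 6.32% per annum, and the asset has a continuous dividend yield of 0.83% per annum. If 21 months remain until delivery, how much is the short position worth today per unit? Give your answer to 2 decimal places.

Current fair forward for the remaining 21 months: F = S·e^((r − q)·T), (r − q) = 0.0632 − 0.0083 = 0.0549
F = 19417.2 · e^(0.0549 × 21/12) = 19417.2 × 1.10084162 = 21375.2619
Value of long forward = (F − K)·e^(−rT) = (21375.2619 − 21855.0) · e^(−0.0632·21/12)
= -479.7381 × 0.89529680 = -429.51
Short position value = −(long value) = 429.51

429.51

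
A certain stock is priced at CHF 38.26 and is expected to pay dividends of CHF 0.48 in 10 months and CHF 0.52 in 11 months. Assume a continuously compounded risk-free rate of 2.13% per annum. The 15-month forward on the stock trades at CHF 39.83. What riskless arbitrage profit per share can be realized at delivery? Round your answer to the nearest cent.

CHF 1.55 per share

PV(dividends) I = 0.48·e^(−0.0213·10/12) + 0.52·e^(−0.0213·11/12) = 0.9815
Fair forward F* = (S − I)·e^(rT) = (38.26 − 0.9815)·e^0.026625 = 37.2785 × 1.026983 = 38.2844
Market CHF 39.83 > fair 38.2844: forward overpriced → cash-and-carry (borrow at r, buy the stock and collect the dividends, short the forward).
Profit at T = |F_mkt − F*| = |39.83 − 38.2844| = CHF 1.55 per share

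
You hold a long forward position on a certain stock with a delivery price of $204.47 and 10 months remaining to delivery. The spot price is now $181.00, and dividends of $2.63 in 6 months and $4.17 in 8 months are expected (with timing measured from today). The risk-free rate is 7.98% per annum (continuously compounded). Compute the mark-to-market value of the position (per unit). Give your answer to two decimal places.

PV(remaining dividends) I = 2.63·e^(−0.0798·6/12) + 4.17·e^(−0.0798·8/12) = 6.4811
Current forward F = (S − I)·e^(rT) = (181.00 − 6.4811)·e^(0.0798·10/12) = 174.5189 × 1.068761 = 186.5190
Value (long) = (F − K)·e^(−rT) = (186.5190 − 204.47) × 0.935663 = -16.7961
Value = -$16.80

-$16.80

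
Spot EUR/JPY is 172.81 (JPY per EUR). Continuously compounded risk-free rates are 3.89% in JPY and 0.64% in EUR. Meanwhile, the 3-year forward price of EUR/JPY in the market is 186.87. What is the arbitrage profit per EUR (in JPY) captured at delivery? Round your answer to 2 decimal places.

Fair forward: F* = S·e^(carry·T), with carry = (r_JPY − r_EUR) = 0.0389 − 0.0064 = 0.0325
F* = 172.81 · e^(0.0325 × 3) = 172.81 · e^0.097500 = 172.81 × 1.102411 = 190.5076
Market 186.87 < fair 190.5076: forward underpriced → reverse cash-and-carry (short spot, go long the forward).
At maturity, profit = |F_mkt − F*| = |186.87 − 190.5076| = 3.64 per EUR (in JPY)

3.64 per EUR (in JPY)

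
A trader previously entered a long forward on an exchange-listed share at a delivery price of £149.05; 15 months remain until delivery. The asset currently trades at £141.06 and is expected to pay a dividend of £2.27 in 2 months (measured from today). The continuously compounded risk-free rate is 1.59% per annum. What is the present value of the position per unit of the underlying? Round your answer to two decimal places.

PV(remaining dividends) I = 2.27·e^(−0.0159·2/12) = 2.2640
Current forward F = (S − I)·e^(rT) = (141.06 − 2.2640)·e^(0.0159·15/12) = 138.7960 × 1.020074 = 141.5822
Value (long) = (F − K)·e^(−rT) = (141.5822 − 149.05) × 0.980321 = -7.3208
Value = -£7.32

-£7.32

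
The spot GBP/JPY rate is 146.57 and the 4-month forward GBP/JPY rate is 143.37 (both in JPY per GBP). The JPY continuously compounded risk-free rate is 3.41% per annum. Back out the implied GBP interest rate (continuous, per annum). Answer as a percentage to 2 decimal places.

10.03%

F = S·e^((r_JPY − r_GBP)T) ⇒ r_GBP = r_JPY − ln(F/S)/T
ln(143.37/146.57) = -0.022074; /(4/12) = -0.066222
r_GBP = 0.0341 + 0.066222 = 0.100322
r_GBP = 10.03%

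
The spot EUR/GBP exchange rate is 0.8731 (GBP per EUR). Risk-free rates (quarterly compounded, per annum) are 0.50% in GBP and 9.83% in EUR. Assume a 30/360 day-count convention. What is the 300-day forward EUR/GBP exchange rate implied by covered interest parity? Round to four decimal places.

0.8086

By covered interest parity, F = S · (1+r_GBP/4)^(4T) / (1+r_EUR/4)^(4T)
= 0.8731 × 1.004173 / 1.084291 = 0.8731 × 0.926110
F = 0.8086 GBP per EUR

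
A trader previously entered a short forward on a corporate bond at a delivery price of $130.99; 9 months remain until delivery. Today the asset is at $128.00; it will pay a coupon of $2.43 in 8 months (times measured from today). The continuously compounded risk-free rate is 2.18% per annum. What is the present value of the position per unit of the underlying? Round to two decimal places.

PV(remaining coupons) I = 2.43·e^(−0.0218·8/12) = 2.3949
Current forward F = (S − I)·e^(rT) = (128.00 − 2.3949)·e^(0.0218·9/12) = 125.6051 × 1.016484 = 127.6756
Value (long) = (F − K)·e^(−rT) = (127.6756 − 130.99) × 0.983783 = -3.2607
Short position value = −(long value) = $3.26

$3.26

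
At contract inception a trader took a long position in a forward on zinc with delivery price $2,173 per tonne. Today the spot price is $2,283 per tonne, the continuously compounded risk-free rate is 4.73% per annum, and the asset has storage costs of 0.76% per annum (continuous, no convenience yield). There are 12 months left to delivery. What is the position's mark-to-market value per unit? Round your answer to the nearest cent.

Current fair forward for the remaining 12 months: F = S·e^((r + u)·T), (r + u) = 0.0473 + 0.0076 = 0.0549
F = 2283 · e^(0.0549 × 12/12) = 2283 × 1.05643497 = 2411.8410
Value of long forward = (F − K)·e^(−rT) = (2411.8410 − 2173) · e^(−0.0473·12/12)
= 238.8410 × 0.95380121 = 227.81

$227.81 per tonne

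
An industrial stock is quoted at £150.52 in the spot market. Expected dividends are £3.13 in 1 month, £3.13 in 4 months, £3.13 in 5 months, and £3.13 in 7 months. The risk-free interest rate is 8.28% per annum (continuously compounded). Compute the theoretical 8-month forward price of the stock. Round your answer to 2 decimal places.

PV(dividends) I = 3.13·e^(−0.0828·1/12) + 3.13·e^(−0.0828·4/12) + 3.13·e^(−0.0828·5/12) + 3.13·e^(−0.0828·7/12)
I = 3.1085 + 3.0448 + 3.0239 + 2.9824 = 12.1596
F = (S − I)·e^(rT) = (150.52 − 12.1596) · e^(0.0828·8/12)
= 138.3604 · e^0.055200 = 138.3604 × 1.056752 = £146.21

£146.21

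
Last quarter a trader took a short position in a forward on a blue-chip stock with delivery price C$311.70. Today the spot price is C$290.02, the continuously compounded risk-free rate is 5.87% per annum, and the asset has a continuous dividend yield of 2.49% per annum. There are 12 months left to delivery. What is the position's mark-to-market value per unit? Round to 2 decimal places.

C$11.04

Current fair forward for the remaining 12 months: F = S·e^((r − q)·T), (r − q) = 0.0587 − 0.0249 = 0.0338
F = 290.02 · e^(0.0338 × 12/12) = 290.02 × 1.034378 = 299.9903
Value of long forward = (F − K)·e^(−rT) = (299.9903 − 311.70) · e^(−0.0587·12/12)
= -11.7097 × 0.942990 = -11.04
Short position value = −(long value) = C$11.04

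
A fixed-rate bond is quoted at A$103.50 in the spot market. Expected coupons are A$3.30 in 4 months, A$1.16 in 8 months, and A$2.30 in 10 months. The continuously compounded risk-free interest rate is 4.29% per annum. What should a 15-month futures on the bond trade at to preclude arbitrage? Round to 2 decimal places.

PV(coupons) I = 3.30·e^(−0.0429·4/12) + 1.16·e^(−0.0429·8/12) + 2.30·e^(−0.0429·10/12)
I = 3.2531 + 1.1273 + 2.2192 = 6.5996
F = (S − I)·e^(rT) = (103.50 − 6.5996) · e^(0.0429·15/12)
= 96.9004 · e^0.053625 = 96.9004 × 1.055089 = A$102.24

A$102.24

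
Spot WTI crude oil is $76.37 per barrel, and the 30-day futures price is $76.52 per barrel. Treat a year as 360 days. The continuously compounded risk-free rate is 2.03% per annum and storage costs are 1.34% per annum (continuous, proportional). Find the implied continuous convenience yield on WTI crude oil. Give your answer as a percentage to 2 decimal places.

1.02%

F = S·e^((r+u−y)T) ⇒ (r+u−y) = ln(F/S)/T
ln(76.52/76.37) = 0.001962; /T ⇒ 0.023544
y = r + u − ln(F/S)/T = 0.0203 + 0.0134 − 0.023544 = 0.010156
y = 1.02%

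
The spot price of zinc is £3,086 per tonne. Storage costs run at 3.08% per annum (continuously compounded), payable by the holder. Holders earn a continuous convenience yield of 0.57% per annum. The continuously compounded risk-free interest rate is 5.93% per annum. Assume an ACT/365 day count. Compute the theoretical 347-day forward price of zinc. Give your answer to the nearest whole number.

Net carry = r + u − y = 0.0593 + 0.0308 − 0.0057 = 0.0844
F = S·e^((r+u−y)T) = 3086 · e^(0.0844 × 347/365) = 3086 · e^0.080238
= 3086 × 1.083545 = £3,344 per tonne

£3,344 per tonne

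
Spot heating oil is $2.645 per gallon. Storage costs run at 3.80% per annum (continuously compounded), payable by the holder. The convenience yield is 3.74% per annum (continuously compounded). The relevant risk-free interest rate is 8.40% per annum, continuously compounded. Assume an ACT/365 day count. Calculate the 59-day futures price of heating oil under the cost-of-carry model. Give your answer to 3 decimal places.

Net carry = r + u − y = 0.0840 + 0.0380 − 0.0374 = 0.0846
F = S·e^((r+u−y)T) = 2.645 · e^(0.0846 × 59/365) = 2.645 · e^0.013675
= 2.645 × 1.013769 = $2.681 per gallon

$2.681 per gallon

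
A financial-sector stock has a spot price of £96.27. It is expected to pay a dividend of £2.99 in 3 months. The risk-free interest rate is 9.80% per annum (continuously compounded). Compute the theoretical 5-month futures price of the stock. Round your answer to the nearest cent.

PV(dividends) I = 2.99·e^(−0.0980·3/12)
I = 2.9176
F = (S − I)·e^(rT) = (96.27 − 2.9176) · e^(0.0980·5/12)
= 93.3524 · e^0.040833 = 93.3524 × 1.041678 = £97.24

£97.24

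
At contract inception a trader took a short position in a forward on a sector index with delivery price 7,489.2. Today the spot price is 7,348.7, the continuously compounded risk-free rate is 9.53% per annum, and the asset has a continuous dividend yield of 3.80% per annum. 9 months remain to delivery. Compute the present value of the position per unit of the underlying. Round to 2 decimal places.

-169.63

Current fair forward for the remaining 9 months: F = S·e^((r − q)·T), (r − q) = 0.0953 − 0.0380 = 0.0573
F = 7348.7 · e^(0.0573 × 9/12) = 7348.7 × 1.04391180 = 7671.3946
Value of long forward = (F − K)·e^(−rT) = (7671.3946 − 7489.2) · e^(−0.0953·9/12)
= 182.1946 × 0.93101955 = 169.63
Short position value = −(long value) = -169.63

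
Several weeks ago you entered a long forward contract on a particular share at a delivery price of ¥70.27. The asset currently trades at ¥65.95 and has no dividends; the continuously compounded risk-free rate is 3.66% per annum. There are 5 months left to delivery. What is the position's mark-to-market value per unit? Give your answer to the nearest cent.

-¥3.26

Current fair forward for the remaining 5 months: F = S·e^(r·T), r = 0.0366
F = 65.95 · e^(0.0366 × 5/12) = 65.95 × 1.015367 = 66.9635
Value of long forward = (F − K)·e^(−rT) = (66.9635 − 70.27) · e^(−0.0366·5/12)
= -3.3065 × 0.984866 = -3.26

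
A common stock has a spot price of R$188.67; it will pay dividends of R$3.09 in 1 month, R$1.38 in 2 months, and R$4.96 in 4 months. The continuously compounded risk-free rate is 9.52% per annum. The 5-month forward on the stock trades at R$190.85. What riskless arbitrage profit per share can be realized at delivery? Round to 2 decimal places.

PV(dividends) I = 3.09·e^(−0.0952·1/12) + 1.38·e^(−0.0952·2/12) + 4.96·e^(−0.0952·4/12) = 9.2289
Fair forward F* = (S − I)·e^(rT) = (188.67 − 9.2289)·e^0.039667 = 179.4411 × 1.040464 = 186.7020
Market R$190.85 > fair 186.7020: forward overpriced → cash-and-carry (borrow at r, buy the stock and collect the dividends, short the forward).
Profit at T = |F_mkt − F*| = |190.85 − 186.7020| = R$4.15 per share

R$4.15 per share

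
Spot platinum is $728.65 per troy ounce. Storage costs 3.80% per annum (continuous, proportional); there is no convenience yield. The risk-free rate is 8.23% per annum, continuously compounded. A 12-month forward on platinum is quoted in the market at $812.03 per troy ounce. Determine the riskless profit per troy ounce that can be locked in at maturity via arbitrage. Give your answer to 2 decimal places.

$9.77 per troy ounce

Fair forward: F* = S·e^(carry·T), with carry = (r + u) = 0.0823 + 0.0380 = 0.1203
F* = 728.65 · e^(0.1203 × 12/12) = 728.65 · e^0.120300 = 728.65 × 1.127835 = $821.7970
Market $812.03 < fair $821.7970: forward underpriced → reverse cash-and-carry (short spot, go long the forward).
At maturity, profit = |F_mkt − F*| = |812.03 − 821.7970| = $9.77 per troy ounce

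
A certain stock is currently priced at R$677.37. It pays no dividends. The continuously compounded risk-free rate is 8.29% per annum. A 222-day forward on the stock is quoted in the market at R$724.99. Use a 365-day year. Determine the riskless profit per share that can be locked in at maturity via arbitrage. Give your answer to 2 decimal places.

R$12.59 per share

Fair forward: F* = S·e^(carry·T), with carry = r = 0.0829
F* = 677.37 · e^(0.0829 × 222/365) = 677.37 · e^0.050421 = 677.37 × 1.051714 = R$712.3995
Market R$724.99 > fair R$712.3995: forward overpriced → cash-and-carry (buy spot, short the forward).
At maturity, profit = |F_mkt − F*| = |724.99 − 712.3995| = R$12.59 per share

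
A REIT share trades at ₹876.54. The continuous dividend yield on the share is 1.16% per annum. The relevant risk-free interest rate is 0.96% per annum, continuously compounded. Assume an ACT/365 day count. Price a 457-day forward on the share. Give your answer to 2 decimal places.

F = S·e^((r − q)T) = 876.54 · e^((0.0096 − 0.0116) × 457/365)
= 876.54 · e^-0.002504 = 876.54 × 0.997499
F = ₹874.35

₹874.35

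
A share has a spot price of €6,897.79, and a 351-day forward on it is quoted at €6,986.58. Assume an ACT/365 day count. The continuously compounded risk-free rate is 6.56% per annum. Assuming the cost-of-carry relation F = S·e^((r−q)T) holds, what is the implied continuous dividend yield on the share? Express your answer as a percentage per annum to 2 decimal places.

5.23%

From F = S·e^((r−q)T): (r − q) = ln(F/S)/T
ln(6986.58/6897.79) = ln(1.012872) = 0.012790
(r − q) = 0.012790 / (351/365) = 0.013300
q = r − ln(F/S)/T = 0.0656 − 0.013300 = 0.052300
q = 5.23%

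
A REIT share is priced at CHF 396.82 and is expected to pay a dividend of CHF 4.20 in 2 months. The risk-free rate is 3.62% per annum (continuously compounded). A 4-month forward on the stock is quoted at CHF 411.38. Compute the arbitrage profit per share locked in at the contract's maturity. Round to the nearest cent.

CHF 13.97 per share

PV(dividends) I = 4.20·e^(−0.0362·2/12) = 4.1747
Fair forward F* = (S − I)·e^(rT) = (396.82 − 4.1747)·e^0.012067 = 392.6453 × 1.012140 = 397.4120
Market CHF 411.38 > fair 397.4120: forward overpriced → cash-and-carry (borrow at r, buy the stock and collect the dividends, short the forward).
Profit at T = |F_mkt − F*| = |411.38 − 397.4120| = CHF 13.97 per share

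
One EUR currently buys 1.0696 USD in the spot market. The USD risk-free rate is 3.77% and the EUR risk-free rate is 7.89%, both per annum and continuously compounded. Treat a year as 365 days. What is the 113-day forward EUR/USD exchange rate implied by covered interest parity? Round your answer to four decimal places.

1.0560

F = S·e^((r_USD − r_EUR)T) = 1.0696 · e^((0.0377 − 0.0789) × 113/365)
= 1.0696 · e^-0.012755 = 1.0696 × 0.987326
F = 1.0560 USD per EUR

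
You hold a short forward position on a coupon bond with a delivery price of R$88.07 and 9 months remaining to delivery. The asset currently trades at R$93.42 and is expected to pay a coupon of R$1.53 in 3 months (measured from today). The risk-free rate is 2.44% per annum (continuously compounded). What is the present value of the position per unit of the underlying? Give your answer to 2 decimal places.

PV(remaining coupons) I = 1.53·e^(−0.0244·3/12) = 1.5207
Current forward F = (S − I)·e^(rT) = (93.42 − 1.5207)·e^(0.0244·9/12) = 91.8993 × 1.018468 = 93.5965
Value (long) = (F − K)·e^(−rT) = (93.5965 − 88.07) × 0.981866 = 5.4263
Short position value = −(long value) = -R$5.43

-R$5.43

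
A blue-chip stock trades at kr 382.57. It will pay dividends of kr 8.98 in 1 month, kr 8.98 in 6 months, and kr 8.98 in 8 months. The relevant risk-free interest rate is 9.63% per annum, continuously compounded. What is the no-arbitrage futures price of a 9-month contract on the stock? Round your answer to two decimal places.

kr 383.40

PV(dividends) I = 8.98·e^(−0.0963·1/12) + 8.98·e^(−0.0963·6/12) + 8.98·e^(−0.0963·8/12)
I = 8.9082 + 8.5579 + 8.4216 = 25.8877
F = (S − I)·e^(rT) = (382.57 − 25.8877) · e^(0.0963·9/12)
= 356.6823 · e^0.072225 = 356.6823 × 1.074897 = kr 383.40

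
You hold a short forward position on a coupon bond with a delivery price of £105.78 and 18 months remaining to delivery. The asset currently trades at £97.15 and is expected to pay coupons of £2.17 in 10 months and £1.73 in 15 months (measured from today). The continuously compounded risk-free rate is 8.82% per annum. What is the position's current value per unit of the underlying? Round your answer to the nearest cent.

-£0.91

PV(remaining coupons) I = 2.17·e^(−0.0882·10/12) + 1.73·e^(−0.0882·15/12) = 3.5656
Current forward F = (S − I)·e^(rT) = (97.15 − 3.5656)·e^(0.0882·18/12) = 93.5844 × 1.141451 = 106.8220
Value (long) = (F − K)·e^(−rT) = (106.8220 − 105.78) × 0.876078 = 0.9129
Short position value = −(long value) = -£0.91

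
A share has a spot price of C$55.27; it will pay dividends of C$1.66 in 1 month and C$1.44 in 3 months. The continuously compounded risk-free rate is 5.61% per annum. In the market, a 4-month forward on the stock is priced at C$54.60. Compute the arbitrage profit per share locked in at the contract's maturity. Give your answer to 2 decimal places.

C$1.42 per share

PV(dividends) I = 1.66·e^(−0.0561·1/12) + 1.44·e^(−0.0561·3/12) = 3.0722
Fair forward F* = (S − I)·e^(rT) = (55.27 − 3.0722)·e^0.018700 = 52.1978 × 1.018876 = 53.1831
Market C$54.60 > fair 53.1831: forward overpriced → cash-and-carry (borrow at r, buy the stock and collect the dividends, short the forward).
Profit at T = |F_mkt − F*| = |54.60 − 53.1831| = C$1.42 per share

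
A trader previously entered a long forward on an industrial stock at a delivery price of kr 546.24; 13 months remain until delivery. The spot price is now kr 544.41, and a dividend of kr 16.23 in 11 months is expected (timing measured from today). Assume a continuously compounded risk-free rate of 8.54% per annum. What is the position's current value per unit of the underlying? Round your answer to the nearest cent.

PV(remaining dividends) I = 16.23·e^(−0.0854·11/12) = 15.0079
Current forward F = (S − I)·e^(rT) = (544.41 − 15.0079)·e^(0.0854·13/12) = 529.4021 × 1.096931 = 580.7176
Value (long) = (F − K)·e^(−rT) = (580.7176 − 546.24) × 0.911634 = 31.4310
Value = kr 31.43

kr 31.43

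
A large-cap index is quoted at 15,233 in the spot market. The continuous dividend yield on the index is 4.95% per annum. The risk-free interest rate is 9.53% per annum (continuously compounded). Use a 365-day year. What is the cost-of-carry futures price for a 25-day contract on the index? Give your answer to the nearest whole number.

F = S·e^((r − q)T) = 15233 · e^((0.0953 − 0.0495) × 25/365)
= 15233 · e^0.003137 = 15233 × 1.003142
F = 15,281

15,281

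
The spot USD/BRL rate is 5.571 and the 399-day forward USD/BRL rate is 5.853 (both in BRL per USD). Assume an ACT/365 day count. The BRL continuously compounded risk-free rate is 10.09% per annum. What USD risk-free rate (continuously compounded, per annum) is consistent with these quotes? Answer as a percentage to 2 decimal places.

5.57%

F = S·e^((r_BRL − r_USD)T) ⇒ r_USD = r_BRL − ln(F/S)/T
ln(5.853/5.571) = 0.049380; /(399/365) = 0.045172
r_USD = 0.1009 − 0.045172 = 0.055728
r_USD = 5.57%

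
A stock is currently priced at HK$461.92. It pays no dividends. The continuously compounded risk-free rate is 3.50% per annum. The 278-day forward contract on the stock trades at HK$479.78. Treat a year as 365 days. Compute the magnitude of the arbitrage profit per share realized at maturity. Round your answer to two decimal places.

Fair forward: F* = S·e^(carry·T), with carry = r = 0.0350
F* = 461.92 · e^(0.0350 × 278/365) = 461.92 · e^0.026658 = 461.92 × 1.027017 = HK$474.3997
Market HK$479.78 > fair HK$474.3997: forward overpriced → cash-and-carry (buy spot, short the forward).
At maturity, profit = |F_mkt − F*| = |479.78 − 474.3997| = HK$5.38 per share

HK$5.38 per share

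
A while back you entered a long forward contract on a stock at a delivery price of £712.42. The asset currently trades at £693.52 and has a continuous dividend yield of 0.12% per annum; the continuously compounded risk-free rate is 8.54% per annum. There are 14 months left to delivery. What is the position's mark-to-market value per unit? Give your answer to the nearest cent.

£47.69

Current fair forward for the remaining 14 months: F = S·e^((r − q)·T), (r − q) = 0.0854 − 0.0012 = 0.0842
F = 693.52 · e^(0.0842 × 14/12) = 693.52 × 1.103220 = 765.1051
Value of long forward = (F − K)·e^(−rT) = (765.1051 − 712.42) · e^(−0.0854·14/12)
= 52.6851 × 0.905169 = 47.69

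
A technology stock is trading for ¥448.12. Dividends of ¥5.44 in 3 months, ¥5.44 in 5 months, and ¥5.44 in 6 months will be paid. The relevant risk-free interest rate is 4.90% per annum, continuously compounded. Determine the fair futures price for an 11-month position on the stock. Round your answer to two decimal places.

PV(dividends) I = 5.44·e^(−0.0490·3/12) + 5.44·e^(−0.0490·5/12) + 5.44·e^(−0.0490·6/12)
I = 5.3738 + 5.3301 + 5.3083 = 16.0122
F = (S − I)·e^(rT) = (448.12 − 16.0122) · e^(0.0490·11/12)
= 432.1078 · e^0.044917 = 432.1078 × 1.045941 = ¥451.96

¥451.96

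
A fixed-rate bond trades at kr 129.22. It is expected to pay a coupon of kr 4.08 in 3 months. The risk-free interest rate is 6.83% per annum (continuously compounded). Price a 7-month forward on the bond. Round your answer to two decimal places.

PV(coupons) I = 4.08·e^(−0.0683·3/12)
I = 4.0109
F = (S − I)·e^(rT) = (129.22 − 4.0109) · e^(0.0683·7/12)
= 125.2091 · e^0.039842 = 125.2091 × 1.040646 = kr 130.30

kr 130.30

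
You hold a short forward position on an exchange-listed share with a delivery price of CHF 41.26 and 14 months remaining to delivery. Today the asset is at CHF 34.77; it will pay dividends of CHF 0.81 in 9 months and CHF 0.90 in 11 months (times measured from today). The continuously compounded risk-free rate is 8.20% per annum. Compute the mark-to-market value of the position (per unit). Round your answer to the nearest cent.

CHF 4.32

PV(remaining dividends) I = 0.81·e^(−0.0820·9/12) + 0.90·e^(−0.0820·11/12) = 1.5965
Current forward F = (S − I)·e^(rT) = (34.77 − 1.5965)·e^(0.0820·14/12) = 33.1735 × 1.100392 = 36.5039
Value (long) = (F − K)·e^(−rT) = (36.5039 − 41.26) × 0.908767 = -4.3222
Short position value = −(long value) = CHF 4.32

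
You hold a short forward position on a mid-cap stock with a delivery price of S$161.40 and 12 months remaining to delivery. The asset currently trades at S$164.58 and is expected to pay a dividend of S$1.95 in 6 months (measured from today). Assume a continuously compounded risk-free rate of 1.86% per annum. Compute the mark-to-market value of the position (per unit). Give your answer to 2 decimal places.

PV(remaining dividends) I = 1.95·e^(−0.0186·6/12) = 1.9319
Current forward F = (S − I)·e^(rT) = (164.58 − 1.9319)·e^(0.0186·12/12) = 162.6481 × 1.018774 = 165.7017
Value (long) = (F − K)·e^(−rT) = (165.7017 − 161.40) × 0.981572 = 4.2224
Short position value = −(long value) = -S$4.22

-S$4.22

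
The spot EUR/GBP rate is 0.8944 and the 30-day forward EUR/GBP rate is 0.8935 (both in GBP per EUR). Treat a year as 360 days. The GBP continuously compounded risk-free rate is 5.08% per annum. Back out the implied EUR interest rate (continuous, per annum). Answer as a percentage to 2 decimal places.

6.29%

F = S·e^((r_GBP − r_EUR)T) ⇒ r_EUR = r_GBP − ln(F/S)/T
ln(0.8935/0.8944) = -0.001007; /(30/360) = -0.012084
r_EUR = 0.0508 + 0.012084 = 0.062884
r_EUR = 6.29%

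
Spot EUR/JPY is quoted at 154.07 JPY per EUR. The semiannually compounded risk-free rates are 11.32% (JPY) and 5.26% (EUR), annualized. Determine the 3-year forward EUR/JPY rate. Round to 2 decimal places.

By covered interest parity, F = S · (1+r_JPY/2)^(2T) / (1+r_EUR/2)^(2T)
= 154.07 × 1.391437 / 1.168546 = 154.07 × 1.190742
F = 183.46 JPY per EUR

183.46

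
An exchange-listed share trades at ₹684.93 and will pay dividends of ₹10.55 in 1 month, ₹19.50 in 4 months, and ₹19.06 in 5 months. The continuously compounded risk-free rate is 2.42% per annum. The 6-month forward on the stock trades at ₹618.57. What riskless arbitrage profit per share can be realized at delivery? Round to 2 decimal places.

₹25.36 per share

PV(dividends) I = 10.55·e^(−0.0242·1/12) + 19.50·e^(−0.0242·4/12) + 19.06·e^(−0.0242·5/12) = 48.7409
Fair forward F* = (S − I)·e^(rT) = (684.93 − 48.7409)·e^0.012100 = 636.1891 × 1.012174 = 643.9341
Market ₹618.57 < fair 643.9341: forward underpriced → reverse cash-and-carry (short the stock, invest proceeds at r, pay the dividends, go long the forward).
Profit at T = |F_mkt − F*| = |618.57 − 643.9341| = ₹25.36 per share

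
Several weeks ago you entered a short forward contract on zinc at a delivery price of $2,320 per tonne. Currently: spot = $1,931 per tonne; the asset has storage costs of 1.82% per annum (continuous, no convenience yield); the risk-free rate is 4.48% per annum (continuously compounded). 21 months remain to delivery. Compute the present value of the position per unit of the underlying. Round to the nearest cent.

Current fair forward for the remaining 21 months: F = S·e^((r + u)·T), (r + u) = 0.0448 + 0.0182 = 0.0630
F = 1931 · e^(0.0630 × 21/12) = 1931 × 1.11655717 = 2156.0719
Value of long forward = (F − K)·e^(−rT) = (2156.0719 − 2320) · e^(−0.0448·21/12)
= -163.9281 × 0.92459451 = -151.57
Short position value = −(long value) = $151.57

$151.57 per tonne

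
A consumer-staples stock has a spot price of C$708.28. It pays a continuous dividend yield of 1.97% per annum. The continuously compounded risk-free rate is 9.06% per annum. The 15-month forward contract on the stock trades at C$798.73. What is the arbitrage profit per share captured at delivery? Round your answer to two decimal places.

Fair forward: F* = S·e^(carry·T), with carry = (r − q) = 0.0906 − 0.0197 = 0.0709
F* = 708.28 · e^(0.0709 × 15/12) = 708.28 · e^0.088625 = 708.28 × 1.092671 = C$773.9170
Market C$798.73 > fair C$773.9170: forward overpriced → cash-and-carry (buy spot, short the forward).
At maturity, profit = |F_mkt − F*| = |798.73 − 773.9170| = C$24.81 per share

C$24.81 per share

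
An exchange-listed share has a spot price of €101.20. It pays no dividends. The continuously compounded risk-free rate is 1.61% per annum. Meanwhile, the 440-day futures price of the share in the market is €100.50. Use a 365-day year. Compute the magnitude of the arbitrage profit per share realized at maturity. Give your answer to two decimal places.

€2.68 per share

Fair futures: F* = S·e^(carry·T), with carry = r = 0.0161
F* = 101.20 · e^(0.0161 × 440/365) = 101.20 · e^0.019408 = 101.20 × 1.019598 = €103.1833
Market €100.50 < fair €103.1833: forward underpriced → reverse cash-and-carry (short spot, go long the forward).
At maturity, profit = |F_mkt − F*| = |100.50 − 103.1833| = €2.68 per share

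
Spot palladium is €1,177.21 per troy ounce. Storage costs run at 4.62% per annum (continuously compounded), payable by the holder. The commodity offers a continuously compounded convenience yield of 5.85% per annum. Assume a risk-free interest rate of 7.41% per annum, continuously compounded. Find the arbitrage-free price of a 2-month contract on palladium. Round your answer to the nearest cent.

Net carry = r + u − y = 0.0741 + 0.0462 − 0.0585 = 0.0618
F = S·e^((r+u−y)T) = 1177.21 · e^(0.0618 × 2/12) = 1177.21 · e^0.01030000
= 1177.21 × 1.01035323 = €1,189.40 per troy ounce

€1,189.40 per troy ounce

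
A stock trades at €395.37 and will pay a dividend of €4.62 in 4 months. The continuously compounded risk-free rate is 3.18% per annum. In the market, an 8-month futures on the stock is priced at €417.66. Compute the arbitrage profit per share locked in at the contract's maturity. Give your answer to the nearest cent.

€18.49 per share

PV(dividends) I = 4.62·e^(−0.0318·4/12) = 4.5713
Fair futures F* = (S − I)·e^(rT) = (395.37 − 4.5713)·e^0.021200 = 390.7987 × 1.021426 = 399.1720
Market €417.66 > fair 399.1720: forward overpriced → cash-and-carry (borrow at r, buy the stock and collect the dividends, short the forward).
Profit at T = |F_mkt − F*| = |417.66 − 399.1720| = €18.49 per share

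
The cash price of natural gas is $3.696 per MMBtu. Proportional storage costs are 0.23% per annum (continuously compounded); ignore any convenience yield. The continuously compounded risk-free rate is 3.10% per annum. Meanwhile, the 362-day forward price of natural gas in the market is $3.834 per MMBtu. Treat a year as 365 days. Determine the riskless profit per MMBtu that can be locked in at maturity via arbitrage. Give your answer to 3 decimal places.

Fair forward: F* = S·e^(carry·T), with carry = (r + u) = 0.0310 + 0.0023 = 0.0333
F* = 3.696 · e^(0.0333 × 362/365) = 3.696 · e^0.033026 = 3.696 × 1.033577 = $3.8201
Market $3.834 > fair $3.8201: forward overpriced → cash-and-carry (buy spot, short the forward).
At maturity, profit = |F_mkt − F*| = |3.834 − 3.8201| = $0.014 per MMBtu

$0.014 per MMBtu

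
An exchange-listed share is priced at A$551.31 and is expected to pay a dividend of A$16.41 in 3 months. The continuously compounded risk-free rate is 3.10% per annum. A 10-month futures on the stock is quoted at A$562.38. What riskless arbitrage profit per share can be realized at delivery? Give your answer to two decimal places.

PV(dividends) I = 16.41·e^(−0.0310·3/12) = 16.2833
Fair futures F* = (S − I)·e^(rT) = (551.31 − 16.2833)·e^0.025833 = 535.0267 × 1.026170 = 549.0283
Market A$562.38 > fair 549.0283: forward overpriced → cash-and-carry (borrow at r, buy the stock and collect the dividends, short the forward).
Profit at T = |F_mkt − F*| = |562.38 − 549.0283| = A$13.35 per share

A$13.35 per share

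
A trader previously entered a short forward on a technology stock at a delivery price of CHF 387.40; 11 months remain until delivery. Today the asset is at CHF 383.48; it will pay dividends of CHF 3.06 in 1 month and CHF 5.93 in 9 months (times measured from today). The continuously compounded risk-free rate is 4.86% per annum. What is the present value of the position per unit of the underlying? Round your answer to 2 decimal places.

-CHF 4.19

PV(remaining dividends) I = 3.06·e^(−0.0486·1/12) + 5.93·e^(−0.0486·9/12) = 8.7654
Current forward F = (S − I)·e^(rT) = (383.48 − 8.7654)·e^(0.0486·11/12) = 374.7146 × 1.045557 = 391.7855
Value (long) = (F − K)·e^(−rT) = (391.7855 − 387.40) × 0.956428 = 4.1944
Short position value = −(long value) = -CHF 4.19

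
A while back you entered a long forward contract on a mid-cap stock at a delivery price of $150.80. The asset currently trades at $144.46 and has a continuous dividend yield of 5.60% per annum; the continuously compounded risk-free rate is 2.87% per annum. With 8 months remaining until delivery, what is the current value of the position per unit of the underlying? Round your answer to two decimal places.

Current fair forward for the remaining 8 months: F = S·e^((r − q)·T), (r − q) = 0.0287 − 0.0560 = -0.0273
F = 144.46 · e^(-0.0273 × 8/12) = 144.46 × 0.981965 = 141.8547
Value of long forward = (F − K)·e^(−rT) = (141.8547 − 150.80) · e^(−0.0287·8/12)
= -8.9453 × 0.981049 = -8.78

-$8.78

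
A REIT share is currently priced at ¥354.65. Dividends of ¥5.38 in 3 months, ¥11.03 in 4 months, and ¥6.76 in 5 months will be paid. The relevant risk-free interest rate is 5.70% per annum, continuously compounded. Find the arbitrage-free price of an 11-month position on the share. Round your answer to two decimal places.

¥349.73

PV(dividends) I = 5.38·e^(−0.0570·3/12) + 11.03·e^(−0.0570·4/12) + 6.76·e^(−0.0570·5/12)
I = 5.3039 + 10.8224 + 6.6013 = 22.7276
F = (S − I)·e^(rT) = (354.65 − 22.7276) · e^(0.0570·11/12)
= 331.9224 · e^0.052250 = 331.9224 × 1.053639 = ¥349.73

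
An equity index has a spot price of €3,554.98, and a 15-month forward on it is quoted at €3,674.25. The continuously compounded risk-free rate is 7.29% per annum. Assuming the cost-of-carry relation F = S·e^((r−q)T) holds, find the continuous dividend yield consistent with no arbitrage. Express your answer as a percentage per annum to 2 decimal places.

4.65%

From F = S·e^((r−q)T): (r − q) = ln(F/S)/T
ln(3674.25/3554.98) = ln(1.033550) = 0.032999
(r − q) = 0.032999 / (15/12) = 0.026399
q = r − ln(F/S)/T = 0.0729 − 0.026399 = 0.046501
q = 4.65%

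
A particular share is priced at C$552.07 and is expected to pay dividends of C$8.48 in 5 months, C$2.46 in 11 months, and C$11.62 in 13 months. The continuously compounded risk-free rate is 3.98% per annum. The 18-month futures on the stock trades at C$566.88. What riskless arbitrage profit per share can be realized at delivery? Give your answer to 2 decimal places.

C$4.03 per share

PV(dividends) I = 8.48·e^(−0.0398·5/12) + 2.46·e^(−0.0398·11/12) + 11.62·e^(−0.0398·13/12) = 21.8420
Fair futures F* = (S − I)·e^(rT) = (552.07 − 21.8420)·e^0.059700 = 530.2280 × 1.061518 = 562.8466
Market C$566.88 > fair 562.8466: forward overpriced → cash-and-carry (borrow at r, buy the stock and collect the dividends, short the forward).
Profit at T = |F_mkt − F*| = |566.88 − 562.8466| = C$4.03 per share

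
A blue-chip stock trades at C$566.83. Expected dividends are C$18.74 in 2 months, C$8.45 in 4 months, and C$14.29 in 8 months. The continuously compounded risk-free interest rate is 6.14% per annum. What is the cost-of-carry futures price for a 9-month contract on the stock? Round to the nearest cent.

C$551.09

PV(dividends) I = 18.74·e^(−0.0614·2/12) + 8.45·e^(−0.0614·4/12) + 14.29·e^(−0.0614·8/12)
I = 18.5492 + 8.2788 + 13.7169 = 40.5449
F = (S − I)·e^(rT) = (566.83 − 40.5449) · e^(0.0614·9/12)
= 526.2851 · e^0.046050 = 526.2851 × 1.047127 = C$551.09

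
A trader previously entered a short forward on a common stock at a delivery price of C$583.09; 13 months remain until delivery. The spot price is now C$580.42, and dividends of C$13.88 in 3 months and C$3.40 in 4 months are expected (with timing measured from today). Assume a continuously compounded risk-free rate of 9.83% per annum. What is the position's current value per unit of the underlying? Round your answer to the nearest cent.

-C$39.40

PV(remaining dividends) I = 13.88·e^(−0.0983·3/12) + 3.40·e^(−0.0983·4/12) = 16.8335
Current forward F = (S − I)·e^(rT) = (580.42 − 16.8335)·e^(0.0983·13/12) = 563.5865 × 1.112369 = 626.9162
Value (long) = (F − K)·e^(−rT) = (626.9162 − 583.09) × 0.898983 = 39.3990
Short position value = −(long value) = -C$39.40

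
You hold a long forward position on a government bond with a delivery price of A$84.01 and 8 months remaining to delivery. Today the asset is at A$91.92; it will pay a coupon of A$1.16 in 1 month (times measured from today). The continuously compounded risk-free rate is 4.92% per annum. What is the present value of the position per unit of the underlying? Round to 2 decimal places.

A$9.47

PV(remaining coupons) I = 1.16·e^(−0.0492·1/12) = 1.1553
Current forward F = (S − I)·e^(rT) = (91.92 − 1.1553)·e^(0.0492·8/12) = 90.7647 × 1.033344 = 93.7912
Value (long) = (F − K)·e^(−rT) = (93.7912 − 84.01) × 0.967732 = 9.4656
Value = A$9.47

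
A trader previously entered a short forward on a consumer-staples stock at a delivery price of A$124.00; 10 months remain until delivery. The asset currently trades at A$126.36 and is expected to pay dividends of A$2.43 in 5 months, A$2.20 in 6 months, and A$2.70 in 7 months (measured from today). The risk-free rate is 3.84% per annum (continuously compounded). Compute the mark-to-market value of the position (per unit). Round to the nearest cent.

PV(remaining dividends) I = 2.43·e^(−0.0384·5/12) + 2.20·e^(−0.0384·6/12) + 2.70·e^(−0.0384·7/12) = 7.1898
Current forward F = (S − I)·e^(rT) = (126.36 − 7.1898)·e^(0.0384·10/12) = 119.1702 × 1.032518 = 123.0454
Value (long) = (F − K)·e^(−rT) = (123.0454 − 124.00) × 0.968507 = -0.9245
Short position value = −(long value) = A$0.92

A$0.92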